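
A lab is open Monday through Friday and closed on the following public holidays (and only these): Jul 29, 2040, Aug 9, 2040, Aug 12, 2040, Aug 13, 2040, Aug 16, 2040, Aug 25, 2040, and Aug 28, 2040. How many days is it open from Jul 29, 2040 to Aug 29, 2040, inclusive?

19 working days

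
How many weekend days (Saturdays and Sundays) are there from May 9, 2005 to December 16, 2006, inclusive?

167

May 9, 2005 is a Monday.
From May 9, 2005 to December 16, 2006 is 587 days inclusive.
587 = 7 × 83 + 6, so there are 83 full weeks plus 6 extra days.
Each full week contributes 2 weekend days (Sat, Sun): 83 × 2 = 166.
The 6 extra days are Mon, Tue, Wed, Thu, Fri, Sat — 1 of them qualifies.
Total: 166 + 1 = 167.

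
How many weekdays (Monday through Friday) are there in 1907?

261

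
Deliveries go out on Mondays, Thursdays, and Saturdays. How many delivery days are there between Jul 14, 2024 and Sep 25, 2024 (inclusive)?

Jul 14, 2024 is a Sunday.
That's 74 days from start to end, counting both.
74 = 7 × 10 + 4, so there are 10 full weeks plus 4 extra days.
Each full week contributes 3 days from the set (Mon, Thu, Sat): 10 × 3 = 30.
The 4 extra days are Sunday, Monday, Tuesday, Wednesday — 1 of them qualifies.
Total: 30 + 1 = 31.

31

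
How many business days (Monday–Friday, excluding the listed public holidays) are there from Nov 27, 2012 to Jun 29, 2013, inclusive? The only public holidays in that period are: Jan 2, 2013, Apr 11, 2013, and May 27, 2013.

151 business days

Nov 27, 2012 is a Tuesday.
From Nov 27, 2012 to Jun 29, 2013 is 215 days inclusive.
215 = 7 × 30 + 5, so there are 30 full weeks plus 5 extra days.
Each full week contributes 5 weekdays (Mon–Fri): 30 × 5 = 150.
The 5 extra days are Tue, Wed, Thu, Fri, Sat — 4 of them qualify.
Total: 150 + 4 = 154.
Holidays: Jan 2, 2013 (Wed); Apr 11, 2013 (Thu); May 27, 2013 (Mon).
All 3 holidays fall on weekdays, so subtract 3.
Business days: 154 − 3 = 151.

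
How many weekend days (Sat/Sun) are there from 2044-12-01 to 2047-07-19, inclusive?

274

2044-12-01 is a Thursday.
The range spans 961 days (inclusive of both endpoints).
961 = 7 × 137 + 2, so there are 137 full weeks plus 2 extra days.
Each full week contributes 2 weekend days (Sat, Sun): 137 × 2 = 274.
The 2 extra days are Thursday, Friday — none qualify.
Total: 274 + 0 = 274.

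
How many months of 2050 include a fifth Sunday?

4

A month has five Sundays exactly when Sunday falls within its first (length − 28) days.
Jan: 31 days, starts Sat → 5 of Sat, Sun, Mon ✓
Feb: 28 days, starts Tue → 5 of (none)
Mar: 31 days, starts Tue → 5 of Tue, Wed, Thu
Apr: 30 days, starts Fri → 5 of Fri, Sat
May: 31 days, starts Sun → 5 of Sun, Mon, Tue ✓
Jun: 30 days, starts Wed → 5 of Wed, Thu
Jul: 31 days, starts Fri → 5 of Fri, Sat, Sun ✓
Aug: 31 days, starts Mon → 5 of Mon, Tue, Wed
Sep: 30 days, starts Thu → 5 of Thu, Fri
Oct: 31 days, starts Sat → 5 of Sat, Sun, Mon ✓
Nov: 30 days, starts Tue → 5 of Tue, Wed
Dec: 31 days, starts Thu → 5 of Thu, Fri, Sat
Months with five Sundays: Jan, May, Jul, Oct.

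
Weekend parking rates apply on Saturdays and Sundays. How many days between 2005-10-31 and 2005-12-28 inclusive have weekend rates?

16

2005-10-31 is a Monday.
From 2005-10-31 to 2005-12-28 is 59 days inclusive.
59 = 7 × 8 + 3, so there are 8 full weeks plus 3 extra days.
Each full week contributes 2 weekend days (Sat, Sun): 8 × 2 = 16.
The 3 extra days are Monday, Tuesday, Wednesday — none qualify.
Total: 16 + 0 = 16.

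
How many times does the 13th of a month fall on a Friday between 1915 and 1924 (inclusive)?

Friday-the-13ths by year:
1915: Aug
1916: Oct
1917: Apr, Jul
1918: Sep, Dec
1919: Jun
1920: Feb, Aug
1921: May
1922: Jan, Oct
1923: Apr, Jul
1924: Jun

15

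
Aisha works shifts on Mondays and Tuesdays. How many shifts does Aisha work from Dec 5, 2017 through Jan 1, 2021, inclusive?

321

Dec 5, 2017 is a Tuesday.
The range spans 1124 days (inclusive of both endpoints).
1124 = 7 × 160 + 4, so there are 160 full weeks plus 4 extra days.
Each full week contributes 2 days from the set (Mon, Tue): 160 × 2 = 320.
The 4 extra days are Tuesday, Wednesday, Thursday, Friday — 1 of them qualifies.
Total: 320 + 1 = 321.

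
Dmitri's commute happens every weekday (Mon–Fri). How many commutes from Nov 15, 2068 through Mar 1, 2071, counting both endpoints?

597

Nov 15, 2068 is a Thursday.
That's 837 days from start to end, counting both.
837 = 7 × 119 + 4, so there are 119 full weeks plus 4 extra days.
Each full week contributes 5 weekdays (Mon–Fri): 119 × 5 = 595.
The 4 extra days are Thursday, Friday, Saturday, Sunday — 2 of them qualify.
Total: 595 + 2 = 597.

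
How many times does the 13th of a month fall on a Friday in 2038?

1

The 13th falls on a Friday when the month's 13th has weekday Fri.
Jan 13 is Wed; Feb 13 is Sat; Mar 13 is Sat; Apr 13 is Tue; May 13 is Thu; Jun 13 is Sun; Jul 13 is Tue; Aug 13 is Fri ✓; Sep 13 is Mon; Oct 13 is Wed; Nov 13 is Sat; Dec 13 is Mon.
Friday the 13ths: Aug.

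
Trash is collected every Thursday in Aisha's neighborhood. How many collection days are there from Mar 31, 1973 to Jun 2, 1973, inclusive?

Mar 31, 1973 is a Saturday.
From Mar 31, 1973 to Jun 2, 1973 is 64 days inclusive.
64 = 7 × 9 + 1, so there are 9 full weeks plus 1 extra day.
Each full week contributes one Thursday: 9 so far.
The 1 extra day is Sat — none qualify.
Total: 9 + 0 = 9.

9 Thursdays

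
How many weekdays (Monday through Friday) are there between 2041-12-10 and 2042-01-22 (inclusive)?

2041-12-10 is a Tuesday.
The range spans 44 days (inclusive of both endpoints).
44 = 7 × 6 + 2, so there are 6 full weeks plus 2 extra days.
Each full week contributes 5 weekdays (Mon–Fri): 6 × 5 = 30.
The 2 extra days are Tue, Wed — 2 of them qualify.
Total: 30 + 2 = 32.

32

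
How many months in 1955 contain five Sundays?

A month has five Sundays exactly when Sunday falls within its first (length − 28) days.
Jan: 31 days, starts Sat → 5 of Sat, Sun, Mon ✓
Feb: 28 days, starts Tue → 5 of (none)
Mar: 31 days, starts Tue → 5 of Tue, Wed, Thu
Apr: 30 days, starts Fri → 5 of Fri, Sat
May: 31 days, starts Sun → 5 of Sun, Mon, Tue ✓
Jun: 30 days, starts Wed → 5 of Wed, Thu
Jul: 31 days, starts Fri → 5 of Fri, Sat, Sun ✓
Aug: 31 days, starts Mon → 5 of Mon, Tue, Wed
Sep: 30 days, starts Thu → 5 of Thu, Fri
Oct: 31 days, starts Sat → 5 of Sat, Sun, Mon ✓
Nov: 30 days, starts Tue → 5 of Tue, Wed
Dec: 31 days, starts Thu → 5 of Thu, Fri, Sat
Months with five Sundays: Jan, May, Jul, Oct.

4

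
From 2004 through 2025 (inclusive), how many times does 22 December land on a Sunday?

3

Day of week of December 22 in each year:
2004: Wed, 2005: Thu, 2006: Fri, 2007: Sat, 2008: Mon, 2009: Tue, 2010: Wed, 2011: Thu, 2012: Sat, 2013: Sun ✓, 2014: Mon, 2015: Tue, 2016: Thu, 2017: Fri, 2018: Sat, 2019: Sun ✓, 2020: Tue, 2021: Wed, 2022: Thu, 2023: Fri, 2024: Sun ✓, 2025: Mon
Sundays: 2013, 2019, 2024.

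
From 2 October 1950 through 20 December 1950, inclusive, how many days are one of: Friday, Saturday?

2 October 1950 is a Monday.
From 2 October 1950 to 20 December 1950 is 80 days inclusive.
80 = 7 × 11 + 3, so there are 11 full weeks plus 3 extra days.
Each full week contributes 2 days from the set (Fri, Sat): 11 × 2 = 22.
The 3 extra days are Monday, Tuesday, Wednesday — none qualify.
Total: 22 + 0 = 22.

22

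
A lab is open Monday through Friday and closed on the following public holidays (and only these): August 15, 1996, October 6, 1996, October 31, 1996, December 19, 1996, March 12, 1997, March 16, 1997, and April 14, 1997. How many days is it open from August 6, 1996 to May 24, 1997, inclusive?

204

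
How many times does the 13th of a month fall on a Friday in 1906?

2

The 13th falls on a Friday when the month's 13th has weekday Fri.
Jan 13 is Sat; Feb 13 is Tue; Mar 13 is Tue; Apr 13 is Fri ✓; May 13 is Sun; Jun 13 is Wed; Jul 13 is Fri ✓; Aug 13 is Mon; Sep 13 is Thu; Oct 13 is Sat; Nov 13 is Tue; Dec 13 is Thu.
Friday the 13ths: Apr, Jul.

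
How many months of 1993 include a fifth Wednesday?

4

A month has five Wednesdays exactly when Wednesday falls within its first (length − 28) days.
Jan: 31 days, starts Fri → 5 of Fri, Sat, Sun
Feb: 28 days, starts Mon → 5 of (none)
Mar: 31 days, starts Mon → 5 of Mon, Tue, Wed ✓
Apr: 30 days, starts Thu → 5 of Thu, Fri
May: 31 days, starts Sat → 5 of Sat, Sun, Mon
Jun: 30 days, starts Tue → 5 of Tue, Wed ✓
Jul: 31 days, starts Thu → 5 of Thu, Fri, Sat
Aug: 31 days, starts Sun → 5 of Sun, Mon, Tue
Sep: 30 days, starts Wed → 5 of Wed, Thu ✓
Oct: 31 days, starts Fri → 5 of Fri, Sat, Sun
Nov: 30 days, starts Mon → 5 of Mon, Tue
Dec: 31 days, starts Wed → 5 of Wed, Thu, Fri ✓
Months with five Wednesdays: Mar, Jun, Sep, Dec.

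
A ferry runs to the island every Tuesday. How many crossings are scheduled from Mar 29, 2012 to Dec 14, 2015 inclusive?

Mar 29, 2012 is a Thursday.
From Mar 29, 2012 to Dec 14, 2015 is 1356 days inclusive.
1356 = 7 × 193 + 5, so there are 193 full weeks plus 5 extra days.
Each full week contributes one Tuesday: 193 so far.
The 5 extra days are Thursday, Friday, Saturday, Sunday, Monday — none qualify.
Total: 193 + 0 = 193.

193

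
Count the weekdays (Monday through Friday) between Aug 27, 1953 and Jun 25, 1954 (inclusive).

217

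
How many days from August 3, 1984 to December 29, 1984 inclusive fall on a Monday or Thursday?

August 3, 1984 is a Friday.
That's 149 days from start to end, counting both.
149 = 7 × 21 + 2, so there are 21 full weeks plus 2 extra days.
Each full week contributes 2 days from the set (Mon, Thu): 21 × 2 = 42.
The 2 extra days are Fri, Sat — none qualify.
Total: 42 + 0 = 42.

42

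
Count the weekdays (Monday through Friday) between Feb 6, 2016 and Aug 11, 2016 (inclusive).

Feb 6, 2016 is a Saturday.
The range spans 188 days (inclusive of both endpoints).
188 = 7 × 26 + 6, so there are 26 full weeks plus 6 extra days.
Each full week contributes 5 weekdays (Mon–Fri): 26 × 5 = 130.
The 6 extra days are Saturday, Sunday, Monday, Tuesday, Wednesday, Thursday — 4 of them qualify.
Total: 130 + 4 = 134.

134 weekdays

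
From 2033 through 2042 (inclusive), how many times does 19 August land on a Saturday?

1

Day of week of August 19 in each year:
2033: Fri, 2034: Sat ✓, 2035: Sun, 2036: Tue, 2037: Wed, 2038: Thu, 2039: Fri, 2040: Sun, 2041: Mon, 2042: Tue
Saturdays: 2034.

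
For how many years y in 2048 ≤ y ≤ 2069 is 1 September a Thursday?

3

Day of week of September 1 in each year:
2048: Tue, 2049: Wed, 2050: Thu ✓, 2051: Fri, 2052: Sun, 2053: Mon, 2054: Tue, 2055: Wed, 2056: Fri, 2057: Sat, 2058: Sun, 2059: Mon, 2060: Wed, 2061: Thu ✓, 2062: Fri, 2063: Sat, 2064: Mon, 2065: Tue, 2066: Wed, 2067: Thu ✓, 2068: Sat, 2069: Sun
Thursdays: 2050, 2061, 2067.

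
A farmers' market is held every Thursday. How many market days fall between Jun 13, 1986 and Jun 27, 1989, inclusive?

158 Thursdays

Jun 13, 1986 is a Friday.
From Jun 13, 1986 to Jun 27, 1989 is 1111 days inclusive.
1111 = 7 × 158 + 5, so there are 158 full weeks plus 5 extra days.
Each full week contributes one Thursday: 158 so far.
The 5 extra days are Fri, Sat, Sun, Mon, Tue — none qualify.
Total: 158 + 0 = 158.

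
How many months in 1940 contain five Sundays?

A month has five Sundays exactly when Sunday falls within its first (length − 28) days.
Jan: 31 days, starts Mon → 5 of Mon, Tue, Wed
Feb: 29 days, starts Thu → 5 of Thu
Mar: 31 days, starts Fri → 5 of Fri, Sat, Sun ✓
Apr: 30 days, starts Mon → 5 of Mon, Tue
May: 31 days, starts Wed → 5 of Wed, Thu, Fri
Jun: 30 days, starts Sat → 5 of Sat, Sun ✓
Jul: 31 days, starts Mon → 5 of Mon, Tue, Wed
Aug: 31 days, starts Thu → 5 of Thu, Fri, Sat
Sep: 30 days, starts Sun → 5 of Sun, Mon ✓
Oct: 31 days, starts Tue → 5 of Tue, Wed, Thu
Nov: 30 days, starts Fri → 5 of Fri, Sat
Dec: 31 days, starts Sun → 5 of Sun, Mon, Tue ✓
Months with five Sundays: Mar, Jun, Sep, Dec.

4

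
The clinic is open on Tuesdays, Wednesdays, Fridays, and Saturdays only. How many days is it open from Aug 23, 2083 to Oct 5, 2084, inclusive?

234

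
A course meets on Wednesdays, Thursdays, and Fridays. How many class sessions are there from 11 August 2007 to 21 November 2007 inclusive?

11 August 2007 is a Saturday.
That's 103 days from start to end, counting both.
103 = 7 × 14 + 5, so there are 14 full weeks plus 5 extra days.
Each full week contributes 3 days from the set (Wed, Thu, Fri): 14 × 3 = 42.
The 5 extra days are Sat, Sun, Mon, Tue, Wed — 1 of them qualifies.
Total: 42 + 1 = 43.

43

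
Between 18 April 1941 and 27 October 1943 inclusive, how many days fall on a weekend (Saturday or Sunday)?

18 April 1941 is a Friday.
That's 923 days from start to end, counting both.
923 = 7 × 131 + 6, so there are 131 full weeks plus 6 extra days.
Each full week contributes 2 weekend days (Sat, Sun): 131 × 2 = 262.
The 6 extra days are Fri, Sat, Sun, Mon, Tue, Wed — 2 of them qualify.
Total: 262 + 2 = 264.

264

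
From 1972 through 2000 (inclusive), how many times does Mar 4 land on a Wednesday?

4

Day of week of March 4 in each year:
1972: Sat, 1973: Sun, 1974: Mon, 1975: Tue, 1976: Thu, 1977: Fri, 1978: Sat, 1979: Sun, 1980: Tue, 1981: Wed ✓, 1982: Thu, 1983: Fri, 1984: Sun, 1985: Mon, 1986: Tue, 1987: Wed ✓, 1988: Fri, 1989: Sat, 1990: Sun, 1991: Mon, 1992: Wed ✓, 1993: Thu, 1994: Fri, 1995: Sat, 1996: Mon, 1997: Tue, 1998: Wed ✓, 1999: Thu, 2000: Sat
Wednesdays: 1981, 1987, 1992, 1998.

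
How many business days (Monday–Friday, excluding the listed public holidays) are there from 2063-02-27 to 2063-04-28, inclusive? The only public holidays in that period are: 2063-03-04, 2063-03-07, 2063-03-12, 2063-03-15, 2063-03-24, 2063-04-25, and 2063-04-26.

2063-02-27 is a Tuesday.
That's 61 days from start to end, counting both.
61 = 7 × 8 + 5, so there are 8 full weeks plus 5 extra days.
Each full week contributes 5 weekdays (Mon–Fri): 8 × 5 = 40.
The 5 extra days are Tuesday, Wednesday, Thursday, Friday, Saturday — 4 of them qualify.
Total: 40 + 4 = 44.
Holidays: 2063-03-04 (Sun); 2063-03-07 (Wed); 2063-03-12 (Mon); 2063-03-15 (Thu); 2063-03-24 (Sat); 2063-04-25 (Wed); 2063-04-26 (Thu).
5 of the 7 holidays fall on weekdays; the rest are weekends and were already excluded.
Business days: 44 − 5 = 39.

39 business days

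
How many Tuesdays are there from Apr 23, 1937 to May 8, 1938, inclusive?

54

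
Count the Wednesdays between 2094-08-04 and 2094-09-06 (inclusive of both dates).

5

2094-08-04 is a Wednesday.
That's 34 days from start to end, counting both.
34 = 7 × 4 + 6, so there are 4 full weeks plus 6 extra days.
Each full week contributes one Wednesday: 4 so far.
The 6 extra days are Wed, Thu, Fri, Sat, Sun, Mon — 1 of them qualifies.
Total: 4 + 1 = 5.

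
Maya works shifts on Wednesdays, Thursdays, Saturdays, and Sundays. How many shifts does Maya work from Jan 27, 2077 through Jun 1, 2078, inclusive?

Jan 27, 2077 is a Wednesday.
That's 491 days from start to end, counting both.
491 = 7 × 70 + 1, so there are 70 full weeks plus 1 extra day.
Each full week contributes 4 days from the set (Wed, Thu, Sat, Sun): 70 × 4 = 280.
The 1 extra day is Wed — 1 of them qualifies.
Total: 280 + 1 = 281.

281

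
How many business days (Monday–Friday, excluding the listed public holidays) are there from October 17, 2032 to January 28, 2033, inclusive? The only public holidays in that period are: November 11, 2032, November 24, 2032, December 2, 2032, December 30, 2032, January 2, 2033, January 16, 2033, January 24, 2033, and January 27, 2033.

69

October 17, 2032 is a Sunday.
That's 104 days from start to end, counting both.
104 = 7 × 14 + 6, so there are 14 full weeks plus 6 extra days.
Each full week contributes 5 weekdays (Mon–Fri): 14 × 5 = 70.
The 6 extra days are Sun, Mon, Tue, Wed, Thu, Fri — 5 of them qualify.
Total: 70 + 5 = 75.
Holidays: November 11, 2032 (Thu); November 24, 2032 (Wed); December 2, 2032 (Thu); December 30, 2032 (Thu); January 2, 2033 (Sun); January 16, 2033 (Sun); January 24, 2033 (Mon); January 27, 2033 (Thu).
6 of the 8 holidays fall on weekdays; the rest are weekends and were already excluded.
Business days: 75 − 6 = 69.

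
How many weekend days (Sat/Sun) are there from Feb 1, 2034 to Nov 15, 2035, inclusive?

Feb 1, 2034 is a Wednesday.
From Feb 1, 2034 to Nov 15, 2035 is 653 days inclusive.
653 = 7 × 93 + 2, so there are 93 full weeks plus 2 extra days.
Each full week contributes 2 weekend days (Sat, Sun): 93 × 2 = 186.
The 2 extra days are Wednesday, Thursday — none qualify.
Total: 186 + 0 = 186.

186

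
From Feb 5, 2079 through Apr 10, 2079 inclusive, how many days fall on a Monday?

10 Mondays

Feb 5, 2079 is a Sunday.
The range spans 65 days (inclusive of both endpoints).
65 = 7 × 9 + 2, so there are 9 full weeks plus 2 extra days.
Each full week contributes one Monday: 9 so far.
The 2 extra days are Sun, Mon — 1 of them qualifies.
Total: 9 + 1 = 10.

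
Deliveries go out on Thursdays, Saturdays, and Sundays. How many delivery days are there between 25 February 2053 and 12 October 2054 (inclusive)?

255

25 February 2053 is a Tuesday.
The range spans 595 days (inclusive of both endpoints).
595 = 7 × 85, so the span is exactly 85 full weeks.
Each full week contributes 3 days from the set (Thu, Sat, Sun): 85 × 3 = 255.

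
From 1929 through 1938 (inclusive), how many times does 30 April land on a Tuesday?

Day of week of April 30 in each year:
1929: Tue ✓, 1930: Wed, 1931: Thu, 1932: Sat, 1933: Sun, 1934: Mon, 1935: Tue ✓, 1936: Thu, 1937: Fri, 1938: Sat
Tuesdays: 1929, 1935.

2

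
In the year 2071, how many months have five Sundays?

4

A month has five Sundays exactly when Sunday falls within its first (length − 28) days.
Jan: 31 days, starts Thu → 5 of Thu, Fri, Sat
Feb: 28 days, starts Sun → 5 of (none)
Mar: 31 days, starts Sun → 5 of Sun, Mon, Tue ✓
Apr: 30 days, starts Wed → 5 of Wed, Thu
May: 31 days, starts Fri → 5 of Fri, Sat, Sun ✓
Jun: 30 days, starts Mon → 5 of Mon, Tue
Jul: 31 days, starts Wed → 5 of Wed, Thu, Fri
Aug: 31 days, starts Sat → 5 of Sat, Sun, Mon ✓
Sep: 30 days, starts Tue → 5 of Tue, Wed
Oct: 31 days, starts Thu → 5 of Thu, Fri, Sat
Nov: 30 days, starts Sun → 5 of Sun, Mon ✓
Dec: 31 days, starts Tue → 5 of Tue, Wed, Thu
Months with five Sundays: Mar, May, Aug, Nov.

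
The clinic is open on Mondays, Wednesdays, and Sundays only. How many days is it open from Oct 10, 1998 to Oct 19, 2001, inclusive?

474

Oct 10, 1998 is a Saturday.
The range spans 1106 days (inclusive of both endpoints).
1106 = 7 × 158, so the span is exactly 158 full weeks.
Each full week contributes 3 days from the set (Mon, Wed, Sun): 158 × 3 = 474.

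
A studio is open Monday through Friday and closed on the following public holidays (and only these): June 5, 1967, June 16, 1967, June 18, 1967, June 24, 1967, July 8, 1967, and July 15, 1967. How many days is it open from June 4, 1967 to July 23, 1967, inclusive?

33

June 4, 1967 is a Sunday.
The range spans 50 days (inclusive of both endpoints).
50 = 7 × 7 + 1, so there are 7 full weeks plus 1 extra day.
Each full week contributes 5 weekdays (Mon–Fri): 7 × 5 = 35.
The 1 extra day is Sunday — none qualify.
Total: 35 + 0 = 35.
Holidays: June 5, 1967 (Mon); June 16, 1967 (Fri); June 18, 1967 (Sun); June 24, 1967 (Sat); July 8, 1967 (Sat); July 15, 1967 (Sat).
2 of the 6 holidays fall on weekdays; the rest are weekends and were already excluded.
Business days: 35 − 2 = 33.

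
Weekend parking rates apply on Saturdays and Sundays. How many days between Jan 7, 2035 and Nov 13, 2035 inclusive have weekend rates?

Jan 7, 2035 is a Sunday.
The range spans 311 days (inclusive of both endpoints).
311 = 7 × 44 + 3, so there are 44 full weeks plus 3 extra days.
Each full week contributes 2 weekend days (Sat, Sun): 44 × 2 = 88.
The 3 extra days are Sunday, Monday, Tuesday — 1 of them qualifies.
Total: 88 + 1 = 89.

89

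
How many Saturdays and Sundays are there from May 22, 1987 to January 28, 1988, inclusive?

72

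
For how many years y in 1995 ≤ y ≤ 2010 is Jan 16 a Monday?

Day of week of January 16 in each year:
1995: Mon ✓, 1996: Tue, 1997: Thu, 1998: Fri, 1999: Sat, 2000: Sun, 2001: Tue, 2002: Wed, 2003: Thu, 2004: Fri, 2005: Sun, 2006: Mon ✓, 2007: Tue, 2008: Wed, 2009: Fri, 2010: Sat
Mondays: 1995, 2006.

2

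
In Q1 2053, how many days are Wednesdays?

13

2053-01-01 is a Wednesday.
The range spans 90 days (inclusive of both endpoints).
90 = 7 × 12 + 6, so there are 12 full weeks plus 6 extra days.
Each full week contributes one Wednesday: 12 so far.
The 6 extra days are Wed, Thu, Fri, Sat, Sun, Mon — 1 of them qualifies.
Total: 12 + 1 = 13.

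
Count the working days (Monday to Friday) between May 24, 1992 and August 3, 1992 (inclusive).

May 24, 1992 is a Sunday.
The range spans 72 days (inclusive of both endpoints).
72 = 7 × 10 + 2, so there are 10 full weeks plus 2 extra days.
Each full week contributes 5 weekdays (Mon–Fri): 10 × 5 = 50.
The 2 extra days are Sunday, Monday — 1 of them qualifies.
Total: 50 + 1 = 51.

51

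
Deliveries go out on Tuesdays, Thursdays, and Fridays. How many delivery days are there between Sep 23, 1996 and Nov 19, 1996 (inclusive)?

Sep 23, 1996 is a Monday.
That's 58 days from start to end, counting both.
58 = 7 × 8 + 2, so there are 8 full weeks plus 2 extra days.
Each full week contributes 3 days from the set (Tue, Thu, Fri): 8 × 3 = 24.
The 2 extra days are Mon, Tue — 1 of them qualifies.
Total: 24 + 1 = 25.

25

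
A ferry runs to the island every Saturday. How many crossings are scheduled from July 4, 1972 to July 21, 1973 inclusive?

55

July 4, 1972 is a Tuesday.
That's 383 days from start to end, counting both.
383 = 7 × 54 + 5, so there are 54 full weeks plus 5 extra days.
Each full week contributes one Saturday: 54 so far.
The 5 extra days are Tue, Wed, Thu, Fri, Sat — 1 of them qualifies.
Total: 54 + 1 = 55.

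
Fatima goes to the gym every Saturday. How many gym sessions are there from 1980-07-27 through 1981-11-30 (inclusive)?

70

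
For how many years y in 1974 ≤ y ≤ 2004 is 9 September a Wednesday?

Day of week of September 9 in each year:
1974: Mon, 1975: Tue, 1976: Thu, 1977: Fri, 1978: Sat, 1979: Sun, 1980: Tue, 1981: Wed ✓, 1982: Thu, 1983: Fri, 1984: Sun, 1985: Mon, 1986: Tue, 1987: Wed ✓, 1988: Fri, 1989: Sat, 1990: Sun, 1991: Mon, 1992: Wed ✓, 1993: Thu, 1994: Fri, 1995: Sat, 1996: Mon, 1997: Tue, 1998: Wed ✓, 1999: Thu, 2000: Sat, 2001: Sun, 2002: Mon, 2003: Tue, 2004: Thu
Wednesdays: 1981, 1987, 1992, 1998.

4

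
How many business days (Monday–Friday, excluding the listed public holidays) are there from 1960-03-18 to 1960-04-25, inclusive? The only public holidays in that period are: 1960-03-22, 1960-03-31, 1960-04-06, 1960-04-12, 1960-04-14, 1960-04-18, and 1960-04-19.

1960-03-18 is a Friday.
From 1960-03-18 to 1960-04-25 is 39 days inclusive.
39 = 7 × 5 + 4, so there are 5 full weeks plus 4 extra days.
Each full week contributes 5 weekdays (Mon–Fri): 5 × 5 = 25.
The 4 extra days are Friday, Saturday, Sunday, Monday — 2 of them qualify.
Total: 25 + 2 = 27.
Holidays: 1960-03-22 (Tue); 1960-03-31 (Thu); 1960-04-06 (Wed); 1960-04-12 (Tue); 1960-04-14 (Thu); 1960-04-18 (Mon); 1960-04-19 (Tue).
All 7 holidays fall on weekdays, so subtract 7.
Business days: 27 − 7 = 20.

20 business days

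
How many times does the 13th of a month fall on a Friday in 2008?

The 13th falls on a Friday when the month's 13th has weekday Fri.
Jan 13 is Sun; Feb 13 is Wed; Mar 13 is Thu; Apr 13 is Sun; May 13 is Tue; Jun 13 is Fri ✓; Jul 13 is Sun; Aug 13 is Wed; Sep 13 is Sat; Oct 13 is Mon; Nov 13 is Thu; Dec 13 is Sat.
Friday the 13ths: Jun.

1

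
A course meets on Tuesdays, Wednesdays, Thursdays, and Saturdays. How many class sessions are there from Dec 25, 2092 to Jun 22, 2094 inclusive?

Dec 25, 2092 is a Thursday.
From Dec 25, 2092 to Jun 22, 2094 is 545 days inclusive.
545 = 7 × 77 + 6, so there are 77 full weeks plus 6 extra days.
Each full week contributes 4 days from the set (Tue, Wed, Thu, Sat): 77 × 4 = 308.
The 6 extra days are Thu, Fri, Sat, Sun, Mon, Tue — 3 of them qualify.
Total: 308 + 3 = 311.

311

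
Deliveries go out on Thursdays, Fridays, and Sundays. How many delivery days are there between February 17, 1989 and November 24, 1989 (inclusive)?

February 17, 1989 is a Friday.
From February 17, 1989 to November 24, 1989 is 281 days inclusive.
281 = 7 × 40 + 1, so there are 40 full weeks plus 1 extra day.
Each full week contributes 3 days from the set (Thu, Fri, Sun): 40 × 3 = 120.
The 1 extra day is Fri — 1 of them qualifies.
Total: 120 + 1 = 121.

121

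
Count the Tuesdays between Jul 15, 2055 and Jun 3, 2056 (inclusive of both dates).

46

Jul 15, 2055 is a Thursday.
From Jul 15, 2055 to Jun 3, 2056 is 325 days inclusive.
325 = 7 × 46 + 3, so there are 46 full weeks plus 3 extra days.
Each full week contributes one Tuesday: 46 so far.
The 3 extra days are Thu, Fri, Sat — none qualify.
Total: 46 + 0 = 46.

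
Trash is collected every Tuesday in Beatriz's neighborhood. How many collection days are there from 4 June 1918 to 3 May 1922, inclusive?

4 June 1918 is a Tuesday.
The range spans 1430 days (inclusive of both endpoints).
1430 = 7 × 204 + 2, so there are 204 full weeks plus 2 extra days.
Each full week contributes one Tuesday: 204 so far.
The 2 extra days are Tue, Wed — 1 of them qualifies.
Total: 204 + 1 = 205.

205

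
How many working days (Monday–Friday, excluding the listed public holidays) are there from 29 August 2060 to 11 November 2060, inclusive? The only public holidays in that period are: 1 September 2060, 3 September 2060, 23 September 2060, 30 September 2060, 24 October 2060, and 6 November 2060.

29 August 2060 is a Sunday.
The range spans 75 days (inclusive of both endpoints).
75 = 7 × 10 + 5, so there are 10 full weeks plus 5 extra days.
Each full week contributes 5 weekdays (Mon–Fri): 10 × 5 = 50.
The 5 extra days are Sun, Mon, Tue, Wed, Thu — 4 of them qualify.
Total: 50 + 4 = 54.
Holidays: 1 September 2060 (Wed); 3 September 2060 (Fri); 23 September 2060 (Thu); 30 September 2060 (Thu); 24 October 2060 (Sun); 6 November 2060 (Sat).
4 of the 6 holidays fall on weekdays; the rest are weekends and were already excluded.
Business days: 54 − 4 = 50.

50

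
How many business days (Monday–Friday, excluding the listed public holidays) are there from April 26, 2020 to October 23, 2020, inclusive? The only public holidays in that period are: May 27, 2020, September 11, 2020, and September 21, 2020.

April 26, 2020 is a Sunday.
That's 181 days from start to end, counting both.
181 = 7 × 25 + 6, so there are 25 full weeks plus 6 extra days.
Each full week contributes 5 weekdays (Mon–Fri): 25 × 5 = 125.
The 6 extra days are Sun, Mon, Tue, Wed, Thu, Fri — 5 of them qualify.
Total: 125 + 5 = 130.
Holidays: May 27, 2020 (Wed); September 11, 2020 (Fri); September 21, 2020 (Mon).
All 3 holidays fall on weekdays, so subtract 3.
Business days: 130 − 3 = 127.

127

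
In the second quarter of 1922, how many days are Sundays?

13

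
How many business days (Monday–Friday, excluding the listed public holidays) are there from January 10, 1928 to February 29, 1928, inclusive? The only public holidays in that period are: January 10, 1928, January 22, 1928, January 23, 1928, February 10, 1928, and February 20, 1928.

January 10, 1928 is a Tuesday.
From January 10, 1928 to February 29, 1928 is 51 days inclusive.
51 = 7 × 7 + 2, so there are 7 full weeks plus 2 extra days.
Each full week contributes 5 weekdays (Mon–Fri): 7 × 5 = 35.
The 2 extra days are Tuesday, Wednesday — 2 of them qualify.
Total: 35 + 2 = 37.
Holidays: January 10, 1928 (Tue); January 22, 1928 (Sun); January 23, 1928 (Mon); February 10, 1928 (Fri); February 20, 1928 (Mon).
4 of the 5 holidays fall on weekdays; the rest are weekends and were already excluded.
Business days: 37 − 4 = 33.

33 business days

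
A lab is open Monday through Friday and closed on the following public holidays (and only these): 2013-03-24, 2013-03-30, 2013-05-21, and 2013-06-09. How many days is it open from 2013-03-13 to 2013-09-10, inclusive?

2013-03-13 is a Wednesday.
That's 182 days from start to end, counting both.
182 = 7 × 26, so the span is exactly 26 full weeks.
Each full week contributes 5 weekdays (Mon–Fri): 26 × 5 = 130.
Holidays: 2013-03-24 (Sun); 2013-03-30 (Sat); 2013-05-21 (Tue); 2013-06-09 (Sun).
1 of the 4 holidays fall on weekdays; the rest are weekends and were already excluded.
Business days: 130 − 1 = 129.

129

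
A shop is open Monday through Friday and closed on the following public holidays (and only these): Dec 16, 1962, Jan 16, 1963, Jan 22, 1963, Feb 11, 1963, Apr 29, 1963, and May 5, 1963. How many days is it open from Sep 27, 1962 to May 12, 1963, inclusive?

158 working days

Sep 27, 1962 is a Thursday.
The range spans 228 days (inclusive of both endpoints).
228 = 7 × 32 + 4, so there are 32 full weeks plus 4 extra days.
Each full week contributes 5 weekdays (Mon–Fri): 32 × 5 = 160.
The 4 extra days are Thursday, Friday, Saturday, Sunday — 2 of them qualify.
Total: 160 + 2 = 162.
Holidays: Dec 16, 1962 (Sun); Jan 16, 1963 (Wed); Jan 22, 1963 (Tue); Feb 11, 1963 (Mon); Apr 29, 1963 (Mon); May 5, 1963 (Sun).
4 of the 6 holidays fall on weekdays; the rest are weekends and were already excluded.
Business days: 162 − 4 = 158.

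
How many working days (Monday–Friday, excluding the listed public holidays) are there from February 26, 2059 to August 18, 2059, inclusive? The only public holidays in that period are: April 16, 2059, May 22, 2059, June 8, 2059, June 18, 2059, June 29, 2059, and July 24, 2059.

February 26, 2059 is a Wednesday.
The range spans 174 days (inclusive of both endpoints).
174 = 7 × 24 + 6, so there are 24 full weeks plus 6 extra days.
Each full week contributes 5 weekdays (Mon–Fri): 24 × 5 = 120.
The 6 extra days are Wednesday, Thursday, Friday, Saturday, Sunday, Monday — 4 of them qualify.
Total: 120 + 4 = 124.
Holidays: April 16, 2059 (Wed); May 22, 2059 (Thu); June 8, 2059 (Sun); June 18, 2059 (Wed); June 29, 2059 (Sun); July 24, 2059 (Thu).
4 of the 6 holidays fall on weekdays; the rest are weekends and were already excluded.
Business days: 124 − 4 = 120.

120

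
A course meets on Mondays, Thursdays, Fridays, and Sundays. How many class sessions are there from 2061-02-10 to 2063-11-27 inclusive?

2061-02-10 is a Thursday.
The range spans 1021 days (inclusive of both endpoints).
1021 = 7 × 145 + 6, so there are 145 full weeks plus 6 extra days.
Each full week contributes 4 days from the set (Mon, Thu, Fri, Sun): 145 × 4 = 580.
The 6 extra days are Thursday, Friday, Saturday, Sunday, Monday, Tuesday — 4 of them qualify.
Total: 580 + 4 = 584.

584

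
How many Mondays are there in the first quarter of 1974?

12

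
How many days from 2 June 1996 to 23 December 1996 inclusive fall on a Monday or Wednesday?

59

2 June 1996 is a Sunday.
From 2 June 1996 to 23 December 1996 is 205 days inclusive.
205 = 7 × 29 + 2, so there are 29 full weeks plus 2 extra days.
Each full week contributes 2 days from the set (Mon, Wed): 29 × 2 = 58.
The 2 extra days are Sun, Mon — 1 of them qualifies.
Total: 58 + 1 = 59.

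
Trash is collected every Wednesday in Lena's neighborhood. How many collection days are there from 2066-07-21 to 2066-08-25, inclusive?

6

2066-07-21 is a Wednesday.
From 2066-07-21 to 2066-08-25 is 36 days inclusive.
36 = 7 × 5 + 1, so there are 5 full weeks plus 1 extra day.
Each full week contributes one Wednesday: 5 so far.
The 1 extra day is Wednesday — 1 of them qualifies.
Total: 5 + 1 = 6.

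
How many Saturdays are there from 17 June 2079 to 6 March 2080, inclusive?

17 June 2079 is a Saturday.
That's 264 days from start to end, counting both.
264 = 7 × 37 + 5, so there are 37 full weeks plus 5 extra days.
Each full week contributes one Saturday: 37 so far.
The 5 extra days are Sat, Sun, Mon, Tue, Wed — 1 of them qualifies.
Total: 37 + 1 = 38.

38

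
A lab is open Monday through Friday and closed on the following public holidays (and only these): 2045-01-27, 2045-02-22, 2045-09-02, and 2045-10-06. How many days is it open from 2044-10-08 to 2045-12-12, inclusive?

304

2044-10-08 is a Saturday.
From 2044-10-08 to 2045-12-12 is 431 days inclusive.
431 = 7 × 61 + 4, so there are 61 full weeks plus 4 extra days.
Each full week contributes 5 weekdays (Mon–Fri): 61 × 5 = 305.
The 4 extra days are Saturday, Sunday, Monday, Tuesday — 2 of them qualify.
Total: 305 + 2 = 307.
Holidays: 2045-01-27 (Fri); 2045-02-22 (Wed); 2045-09-02 (Sat); 2045-10-06 (Fri).
3 of the 4 holidays fall on weekdays; the rest are weekends and were already excluded.
Business days: 307 − 3 = 304.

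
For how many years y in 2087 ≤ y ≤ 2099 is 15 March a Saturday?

Day of week of March 15 in each year:
2087: Sat ✓, 2088: Mon, 2089: Tue, 2090: Wed, 2091: Thu, 2092: Sat ✓, 2093: Sun, 2094: Mon, 2095: Tue, 2096: Thu, 2097: Fri, 2098: Sat ✓, 2099: Sun
Saturdays: 2087, 2092, 2098.

3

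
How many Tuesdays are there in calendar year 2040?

52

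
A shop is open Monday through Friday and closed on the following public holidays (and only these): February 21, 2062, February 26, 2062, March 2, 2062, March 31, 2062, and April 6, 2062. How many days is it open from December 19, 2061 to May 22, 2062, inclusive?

107

December 19, 2061 is a Monday.
From December 19, 2061 to May 22, 2062 is 155 days inclusive.
155 = 7 × 22 + 1, so there are 22 full weeks plus 1 extra day.
Each full week contributes 5 weekdays (Mon–Fri): 22 × 5 = 110.
The 1 extra day is Mon — 1 of them qualifies.
Total: 110 + 1 = 111.
Holidays: February 21, 2062 (Tue); February 26, 2062 (Sun); March 2, 2062 (Thu); March 31, 2062 (Fri); April 6, 2062 (Thu).
4 of the 5 holidays fall on weekdays; the rest are weekends and were already excluded.
Business days: 111 − 4 = 107.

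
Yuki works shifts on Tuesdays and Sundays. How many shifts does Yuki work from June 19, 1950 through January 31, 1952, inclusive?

169

June 19, 1950 is a Monday.
That's 592 days from start to end, counting both.
592 = 7 × 84 + 4, so there are 84 full weeks plus 4 extra days.
Each full week contributes 2 days from the set (Tue, Sun): 84 × 2 = 168.
The 4 extra days are Monday, Tuesday, Wednesday, Thursday — 1 of them qualifies.
Total: 168 + 1 = 169.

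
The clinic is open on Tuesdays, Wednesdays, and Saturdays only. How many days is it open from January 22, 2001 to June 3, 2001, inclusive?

57

January 22, 2001 is a Monday.
The range spans 133 days (inclusive of both endpoints).
133 = 7 × 19, so the span is exactly 19 full weeks.
Each full week contributes 3 days from the set (Tue, Wed, Sat): 19 × 3 = 57.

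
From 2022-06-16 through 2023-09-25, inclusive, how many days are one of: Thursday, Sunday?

134

2022-06-16 is a Thursday.
The range spans 467 days (inclusive of both endpoints).
467 = 7 × 66 + 5, so there are 66 full weeks plus 5 extra days.
Each full week contributes 2 days from the set (Thu, Sun): 66 × 2 = 132.
The 5 extra days are Thu, Fri, Sat, Sun, Mon — 2 of them qualify.
Total: 132 + 2 = 134.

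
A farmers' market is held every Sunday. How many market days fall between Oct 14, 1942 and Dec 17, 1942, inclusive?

Oct 14, 1942 is a Wednesday.
That's 65 days from start to end, counting both.
65 = 7 × 9 + 2, so there are 9 full weeks plus 2 extra days.
Each full week contributes one Sunday: 9 so far.
The 2 extra days are Wed, Thu — none qualify.
Total: 9 + 0 = 9.

9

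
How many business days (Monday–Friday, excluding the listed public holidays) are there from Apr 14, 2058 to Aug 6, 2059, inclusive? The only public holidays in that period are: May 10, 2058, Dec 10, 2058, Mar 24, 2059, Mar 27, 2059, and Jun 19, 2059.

338

Apr 14, 2058 is a Sunday.
That's 480 days from start to end, counting both.
480 = 7 × 68 + 4, so there are 68 full weeks plus 4 extra days.
Each full week contributes 5 weekdays (Mon–Fri): 68 × 5 = 340.
The 4 extra days are Sun, Mon, Tue, Wed — 3 of them qualify.
Total: 340 + 3 = 343.
Holidays: May 10, 2058 (Fri); Dec 10, 2058 (Tue); Mar 24, 2059 (Mon); Mar 27, 2059 (Thu); Jun 19, 2059 (Thu).
All 5 holidays fall on weekdays, so subtract 5.
Business days: 343 − 5 = 338.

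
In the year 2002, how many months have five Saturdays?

A month has five Saturdays exactly when Saturday falls within its first (length − 28) days.
Jan: 31 days, starts Tue → 5 of Tue, Wed, Thu
Feb: 28 days, starts Fri → 5 of (none)
Mar: 31 days, starts Fri → 5 of Fri, Sat, Sun ✓
Apr: 30 days, starts Mon → 5 of Mon, Tue
May: 31 days, starts Wed → 5 of Wed, Thu, Fri
Jun: 30 days, starts Sat → 5 of Sat, Sun ✓
Jul: 31 days, starts Mon → 5 of Mon, Tue, Wed
Aug: 31 days, starts Thu → 5 of Thu, Fri, Sat ✓
Sep: 30 days, starts Sun → 5 of Sun, Mon
Oct: 31 days, starts Tue → 5 of Tue, Wed, Thu
Nov: 30 days, starts Fri → 5 of Fri, Sat ✓
Dec: 31 days, starts Sun → 5 of Sun, Mon, Tue
Months with five Saturdays: Mar, Jun, Aug, Nov.

4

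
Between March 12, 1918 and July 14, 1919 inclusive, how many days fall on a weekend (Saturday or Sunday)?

140

March 12, 1918 is a Tuesday.
That's 490 days from start to end, counting both.
490 = 7 × 70, so the span is exactly 70 full weeks.
Each full week contributes 2 weekend days (Sat, Sun): 70 × 2 = 140.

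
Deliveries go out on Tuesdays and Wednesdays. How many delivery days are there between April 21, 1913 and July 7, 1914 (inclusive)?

127

April 21, 1913 is a Monday.
From April 21, 1913 to July 7, 1914 is 443 days inclusive.
443 = 7 × 63 + 2, so there are 63 full weeks plus 2 extra days.
Each full week contributes 2 days from the set (Tue, Wed): 63 × 2 = 126.
The 2 extra days are Mon, Tue — 1 of them qualifies.
Total: 126 + 1 = 127.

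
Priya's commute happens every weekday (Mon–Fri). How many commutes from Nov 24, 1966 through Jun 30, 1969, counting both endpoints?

Nov 24, 1966 is a Thursday.
The range spans 950 days (inclusive of both endpoints).
950 = 7 × 135 + 5, so there are 135 full weeks plus 5 extra days.
Each full week contributes 5 weekdays (Mon–Fri): 135 × 5 = 675.
The 5 extra days are Thursday, Friday, Saturday, Sunday, Monday — 3 of them qualify.
Total: 675 + 3 = 678.

678 weekdays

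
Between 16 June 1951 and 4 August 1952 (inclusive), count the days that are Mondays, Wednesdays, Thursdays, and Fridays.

237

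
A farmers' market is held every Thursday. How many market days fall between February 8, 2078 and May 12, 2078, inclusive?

February 8, 2078 is a Tuesday.
That's 94 days from start to end, counting both.
94 = 7 × 13 + 3, so there are 13 full weeks plus 3 extra days.
Each full week contributes one Thursday: 13 so far.
The 3 extra days are Tue, Wed, Thu — 1 of them qualifies.
Total: 13 + 1 = 14.

14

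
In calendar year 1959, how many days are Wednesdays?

Jan 1, 1959 is a Thursday.
The range spans 365 days (inclusive of both endpoints).
365 = 7 × 52 + 1, so there are 52 full weeks plus 1 extra day.
Each full week contributes one Wednesday: 52 so far.
The 1 extra day is Thursday — none qualify.
Total: 52 + 0 = 52.

52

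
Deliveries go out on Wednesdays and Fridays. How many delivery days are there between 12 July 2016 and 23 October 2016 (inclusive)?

12 July 2016 is a Tuesday.
That's 104 days from start to end, counting both.
104 = 7 × 14 + 6, so there are 14 full weeks plus 6 extra days.
Each full week contributes 2 days from the set (Wed, Fri): 14 × 2 = 28.
The 6 extra days are Tue, Wed, Thu, Fri, Sat, Sun — 2 of them qualify.
Total: 28 + 2 = 30.

30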